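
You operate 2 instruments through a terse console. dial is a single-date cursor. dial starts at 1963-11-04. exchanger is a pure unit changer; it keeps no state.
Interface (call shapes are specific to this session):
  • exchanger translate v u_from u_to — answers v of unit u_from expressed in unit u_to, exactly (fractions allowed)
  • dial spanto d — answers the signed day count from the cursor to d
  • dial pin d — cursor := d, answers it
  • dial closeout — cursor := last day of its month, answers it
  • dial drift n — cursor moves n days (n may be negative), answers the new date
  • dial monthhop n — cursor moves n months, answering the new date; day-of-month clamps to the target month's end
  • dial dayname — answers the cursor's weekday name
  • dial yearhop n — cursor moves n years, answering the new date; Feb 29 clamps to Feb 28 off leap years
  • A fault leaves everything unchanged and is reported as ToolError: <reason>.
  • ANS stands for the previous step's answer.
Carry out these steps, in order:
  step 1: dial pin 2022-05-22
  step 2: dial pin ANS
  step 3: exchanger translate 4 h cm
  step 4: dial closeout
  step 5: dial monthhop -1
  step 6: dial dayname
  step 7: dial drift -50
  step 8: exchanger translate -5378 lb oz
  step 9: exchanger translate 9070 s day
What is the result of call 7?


% dial pin d='2022-05-22'
[out] 2022-05-22
% dial pin d='ANS'
[out] 2022-05-22
% exchanger translate v='4' u_from='h' u_to='cm'
[out] ToolError: incompatible units
% dial closeout
[out] 2022-05-31
% dial monthhop n='-1'
[out] 2022-04-30
% dial dayname
[out] Saturday
% dial drift n='-50'
[out] 2022-03-11
% exchanger translate v='-5378' u_from='lb' u_to='oz'
[out] -86048
% exchanger translate v='9070' u_from='s' u_to='day'
[out] 907/8640

Answer: 2022-03-11


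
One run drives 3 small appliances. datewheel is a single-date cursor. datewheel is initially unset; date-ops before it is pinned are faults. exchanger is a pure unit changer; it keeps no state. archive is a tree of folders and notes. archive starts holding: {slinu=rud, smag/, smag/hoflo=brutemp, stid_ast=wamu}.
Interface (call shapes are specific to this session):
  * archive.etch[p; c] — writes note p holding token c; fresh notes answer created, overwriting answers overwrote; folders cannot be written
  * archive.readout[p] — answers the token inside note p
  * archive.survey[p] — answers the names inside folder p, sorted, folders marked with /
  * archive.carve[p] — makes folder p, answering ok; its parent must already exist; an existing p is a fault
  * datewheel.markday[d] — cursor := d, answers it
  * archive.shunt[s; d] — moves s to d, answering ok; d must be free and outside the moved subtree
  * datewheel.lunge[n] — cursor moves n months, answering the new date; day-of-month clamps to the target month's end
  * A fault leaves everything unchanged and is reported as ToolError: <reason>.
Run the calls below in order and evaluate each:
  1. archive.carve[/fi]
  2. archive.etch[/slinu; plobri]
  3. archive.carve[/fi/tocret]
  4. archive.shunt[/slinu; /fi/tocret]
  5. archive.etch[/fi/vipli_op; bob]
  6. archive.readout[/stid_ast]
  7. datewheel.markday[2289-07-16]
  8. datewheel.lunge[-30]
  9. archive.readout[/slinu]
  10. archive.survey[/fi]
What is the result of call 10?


>>> archive.carve /fi
= ok
>>> archive.etch /slinu plobri
= overwrote
>>> archive.carve /fi/tocret
= ok
>>> archive.shunt /slinu /fi/tocret
= ToolError: exists
>>> archive.etch /fi/vipli_op bob
= created
>>> archive.readout /stid_ast
= wamu
>>> datewheel.markday 2289-07-16
= 2289-07-16
>>> datewheel.lunge -30
= 2287-01-16
>>> archive.readout /slinu
= plobri
>>> archive.survey /fi
= [tocret/, vipli_op]

Answer: [tocret/, vipli_op]


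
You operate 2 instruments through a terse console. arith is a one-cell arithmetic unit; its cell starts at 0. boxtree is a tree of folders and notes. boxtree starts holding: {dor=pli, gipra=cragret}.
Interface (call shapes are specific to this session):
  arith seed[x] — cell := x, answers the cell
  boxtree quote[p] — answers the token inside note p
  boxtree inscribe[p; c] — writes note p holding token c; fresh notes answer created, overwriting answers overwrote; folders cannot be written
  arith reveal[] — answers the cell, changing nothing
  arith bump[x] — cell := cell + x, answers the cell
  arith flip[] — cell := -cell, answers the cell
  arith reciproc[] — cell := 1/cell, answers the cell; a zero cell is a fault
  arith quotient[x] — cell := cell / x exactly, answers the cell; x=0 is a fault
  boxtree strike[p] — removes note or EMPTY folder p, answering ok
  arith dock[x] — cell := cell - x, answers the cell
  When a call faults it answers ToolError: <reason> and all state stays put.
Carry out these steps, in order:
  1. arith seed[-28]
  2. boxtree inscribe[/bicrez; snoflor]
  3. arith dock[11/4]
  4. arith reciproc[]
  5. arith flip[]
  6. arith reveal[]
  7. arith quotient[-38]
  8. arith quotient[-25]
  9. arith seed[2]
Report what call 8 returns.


Answer: 2/58425

Derivation:
>> arith seed(x→-28)
<< -28
>> boxtree inscribe(p→/bicrez, c→snoflor)
<< created
>> arith dock(x→11/4)
<< -123/4
>> arith reciproc()
<< -4/123
>> arith flip()
<< 4/123
>> arith reveal()
<< 4/123
>> arith quotient(x→-38)
<< -2/2337
>> arith quotient(x→-25)
<< 2/58425
>> arith seed(x→2)
<< 2


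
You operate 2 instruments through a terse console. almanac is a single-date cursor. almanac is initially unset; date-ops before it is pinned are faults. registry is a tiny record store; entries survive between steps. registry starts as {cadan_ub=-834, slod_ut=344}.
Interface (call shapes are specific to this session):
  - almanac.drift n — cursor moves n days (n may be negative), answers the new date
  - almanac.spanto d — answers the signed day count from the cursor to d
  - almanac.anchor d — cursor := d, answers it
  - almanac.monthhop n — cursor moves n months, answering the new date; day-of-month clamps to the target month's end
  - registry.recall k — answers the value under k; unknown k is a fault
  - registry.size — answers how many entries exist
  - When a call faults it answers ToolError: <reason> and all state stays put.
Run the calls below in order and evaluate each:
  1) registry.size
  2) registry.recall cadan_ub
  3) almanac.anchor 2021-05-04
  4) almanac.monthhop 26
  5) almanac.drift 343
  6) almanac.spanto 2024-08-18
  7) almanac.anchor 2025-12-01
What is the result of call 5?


I try registry.size(), yielding 2.
Invoking registry.recall using k: cadan_ub, and see -834.
I use almanac.anchor using d: 2021-05-04, and get 2021-05-04.
I try almanac.monthhop using n: 26, giving 2023-07-04.
Calling almanac.drift using n: 343, and observe 2024-06-11.
I try almanac.spanto using d: 2024-08-18, giving 68.
Then almanac.anchor using d: 2025-12-01, — result: 2025-12-01.

Answer: 2024-06-11


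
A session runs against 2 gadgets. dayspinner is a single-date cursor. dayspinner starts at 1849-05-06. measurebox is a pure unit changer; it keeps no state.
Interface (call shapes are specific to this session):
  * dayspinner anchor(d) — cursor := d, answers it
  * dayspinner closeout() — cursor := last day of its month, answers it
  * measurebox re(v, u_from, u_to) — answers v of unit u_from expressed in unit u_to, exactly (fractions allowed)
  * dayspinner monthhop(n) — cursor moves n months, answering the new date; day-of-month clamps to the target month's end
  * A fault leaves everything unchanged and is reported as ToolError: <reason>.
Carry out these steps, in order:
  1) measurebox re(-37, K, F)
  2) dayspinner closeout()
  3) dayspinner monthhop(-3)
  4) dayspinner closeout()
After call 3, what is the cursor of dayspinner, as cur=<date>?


I run measurebox re with v→-37, u_from→K, u_to→F, which returns -52627/100.
I call dayspinner closeout, which returns 1849-05-31.
I try dayspinner monthhop with n→-3, which returns 1849-02-28.
I invoke dayspinner closeout(), yielding 1849-02-28.

Answer: cur=1849-02-28


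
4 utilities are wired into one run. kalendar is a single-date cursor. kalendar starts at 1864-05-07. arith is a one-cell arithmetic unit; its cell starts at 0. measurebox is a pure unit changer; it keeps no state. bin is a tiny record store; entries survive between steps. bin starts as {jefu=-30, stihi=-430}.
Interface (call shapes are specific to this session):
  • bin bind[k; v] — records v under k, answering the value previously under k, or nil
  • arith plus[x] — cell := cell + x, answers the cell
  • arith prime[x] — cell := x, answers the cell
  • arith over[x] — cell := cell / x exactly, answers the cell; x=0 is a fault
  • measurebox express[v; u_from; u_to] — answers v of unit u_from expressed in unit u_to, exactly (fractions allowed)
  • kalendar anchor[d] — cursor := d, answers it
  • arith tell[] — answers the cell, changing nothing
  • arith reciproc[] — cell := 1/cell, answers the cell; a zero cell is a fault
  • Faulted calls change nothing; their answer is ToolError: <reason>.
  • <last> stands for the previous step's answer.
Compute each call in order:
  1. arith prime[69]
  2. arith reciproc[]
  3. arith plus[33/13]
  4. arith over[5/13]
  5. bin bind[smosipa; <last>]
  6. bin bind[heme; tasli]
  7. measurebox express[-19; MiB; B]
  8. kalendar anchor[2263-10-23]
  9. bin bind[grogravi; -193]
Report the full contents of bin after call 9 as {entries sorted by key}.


Answer: {grogravi=-193, heme=tasli, jefu=-30, smosipa=458/69, stihi=-430}

Derivation:
>>> arith prime x='69'
[out] 69
>>> arith reciproc
[out] 1/69
>>> arith plus x='33/13'
[out] 2290/897
>>> arith over x='5/13'
[out] 458/69
>>> bin bind k='smosipa' v='<last>'
[out] nil
>>> bin bind k='heme' v='tasli'
[out] nil
>>> measurebox express v='-19' u_from='MiB' u_to='B'
[out] -19922944
>>> kalendar anchor d='2263-10-23'
[out] 2263-10-23
>>> bin bind k='grogravi' v='-193'
[out] nil


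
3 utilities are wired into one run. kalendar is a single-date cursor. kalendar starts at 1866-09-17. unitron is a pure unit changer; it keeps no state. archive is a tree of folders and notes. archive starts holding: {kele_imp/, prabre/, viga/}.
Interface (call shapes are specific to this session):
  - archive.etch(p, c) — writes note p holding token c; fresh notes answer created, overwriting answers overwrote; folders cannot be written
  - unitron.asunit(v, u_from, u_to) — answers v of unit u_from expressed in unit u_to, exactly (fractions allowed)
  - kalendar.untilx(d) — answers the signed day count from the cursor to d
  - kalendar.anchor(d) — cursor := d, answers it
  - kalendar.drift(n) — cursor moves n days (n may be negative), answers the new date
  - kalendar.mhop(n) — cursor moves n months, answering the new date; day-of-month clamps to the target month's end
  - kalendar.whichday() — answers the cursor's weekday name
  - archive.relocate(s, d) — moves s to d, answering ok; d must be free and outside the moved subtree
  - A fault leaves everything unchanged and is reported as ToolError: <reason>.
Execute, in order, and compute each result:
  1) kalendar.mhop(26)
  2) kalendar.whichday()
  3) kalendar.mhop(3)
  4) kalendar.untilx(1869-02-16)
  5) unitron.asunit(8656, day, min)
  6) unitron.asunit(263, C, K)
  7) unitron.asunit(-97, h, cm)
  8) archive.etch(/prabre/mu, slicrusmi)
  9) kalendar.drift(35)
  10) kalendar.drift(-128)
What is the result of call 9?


Answer: 1869-03-24

Derivation:
→ mhop(n: 26)
← 1868-11-17
→ whichday()
← Tuesday
→ mhop(n: 3)
← 1869-02-17
→ untilx(d: 1869-02-16)
← -1
→ asunit(v: 8656, u_from: day, u_to: min)
← 12464640
→ asunit(v: 263, u_from: C, u_to: K)
← 10723/20
→ asunit(v: -97, u_from: h, u_to: cm)
← ToolError: incompatible units
→ etch(p: /prabre/mu, c: slicrusmi)
← created
→ drift(n: 35)
← 1869-03-24
→ drift(n: -128)
← 1868-11-16


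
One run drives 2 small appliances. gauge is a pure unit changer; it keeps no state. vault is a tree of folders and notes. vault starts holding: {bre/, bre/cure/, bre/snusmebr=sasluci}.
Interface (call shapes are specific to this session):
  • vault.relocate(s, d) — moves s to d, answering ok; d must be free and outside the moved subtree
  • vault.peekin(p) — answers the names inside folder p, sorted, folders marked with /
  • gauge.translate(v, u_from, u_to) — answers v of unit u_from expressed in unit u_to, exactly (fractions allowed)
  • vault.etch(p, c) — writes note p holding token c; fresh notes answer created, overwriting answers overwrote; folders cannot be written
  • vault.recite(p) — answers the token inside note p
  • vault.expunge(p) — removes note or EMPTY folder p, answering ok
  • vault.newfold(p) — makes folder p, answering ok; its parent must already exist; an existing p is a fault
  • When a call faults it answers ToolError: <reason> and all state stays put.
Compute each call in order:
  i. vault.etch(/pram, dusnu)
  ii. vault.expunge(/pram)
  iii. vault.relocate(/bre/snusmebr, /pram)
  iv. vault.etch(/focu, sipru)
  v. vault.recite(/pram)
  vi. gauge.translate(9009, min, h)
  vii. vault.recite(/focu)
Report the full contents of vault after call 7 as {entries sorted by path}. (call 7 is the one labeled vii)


Answer: {bre/, bre/cure/, focu=sipru, pram=sasluci}

Derivation:
CALL vault.etch[p='/pram'; c='dusnu']
RET  created
CALL vault.expunge[p='/pram']
RET  ok
CALL vault.relocate[s='/bre/snusmebr'; d='/pram']
RET  ok
CALL vault.etch[p='/focu'; c='sipru']
RET  created
CALL vault.recite[p='/pram']
RET  sasluci
CALL gauge.translate[v='9009'; u_from='min'; u_to='h']
RET  3003/20
CALL vault.recite[p='/focu']
RET  sipru


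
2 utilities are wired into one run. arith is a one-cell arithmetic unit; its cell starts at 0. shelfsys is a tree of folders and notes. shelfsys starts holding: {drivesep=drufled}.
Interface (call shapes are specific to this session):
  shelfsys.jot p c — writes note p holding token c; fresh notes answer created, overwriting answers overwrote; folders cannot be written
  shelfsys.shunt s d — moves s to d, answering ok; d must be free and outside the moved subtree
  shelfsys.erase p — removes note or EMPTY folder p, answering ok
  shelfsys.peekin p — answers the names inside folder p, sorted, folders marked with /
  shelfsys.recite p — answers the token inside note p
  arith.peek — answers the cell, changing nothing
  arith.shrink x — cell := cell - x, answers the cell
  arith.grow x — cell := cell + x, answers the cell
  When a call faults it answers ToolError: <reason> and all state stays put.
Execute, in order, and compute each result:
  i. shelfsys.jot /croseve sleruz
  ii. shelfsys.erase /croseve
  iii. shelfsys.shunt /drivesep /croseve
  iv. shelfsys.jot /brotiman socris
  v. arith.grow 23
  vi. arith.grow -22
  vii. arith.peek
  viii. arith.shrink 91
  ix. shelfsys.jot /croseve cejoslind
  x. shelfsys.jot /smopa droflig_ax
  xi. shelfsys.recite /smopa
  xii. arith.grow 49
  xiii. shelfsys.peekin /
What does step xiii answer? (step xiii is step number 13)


% shelfsys.jot p='/croseve' c='sleruz'
= created
% shelfsys.erase p='/croseve'
= ok
% shelfsys.shunt s='/drivesep' d='/croseve'
= ok
% shelfsys.jot p='/brotiman' c='socris'
= created
% arith.grow x='23'
= 23
% arith.grow x='-22'
= 1
% arith.peek
= 1
% arith.shrink x='91'
= -90
% shelfsys.jot p='/croseve' c='cejoslind'
= overwrote
% shelfsys.jot p='/smopa' c='droflig_ax'
= created
% shelfsys.recite p='/smopa'
= droflig_ax
% arith.grow x='49'
= -41
% shelfsys.peekin p='/'
= [brotiman, croseve, smopa]

Answer: [brotiman, croseve, smopa]


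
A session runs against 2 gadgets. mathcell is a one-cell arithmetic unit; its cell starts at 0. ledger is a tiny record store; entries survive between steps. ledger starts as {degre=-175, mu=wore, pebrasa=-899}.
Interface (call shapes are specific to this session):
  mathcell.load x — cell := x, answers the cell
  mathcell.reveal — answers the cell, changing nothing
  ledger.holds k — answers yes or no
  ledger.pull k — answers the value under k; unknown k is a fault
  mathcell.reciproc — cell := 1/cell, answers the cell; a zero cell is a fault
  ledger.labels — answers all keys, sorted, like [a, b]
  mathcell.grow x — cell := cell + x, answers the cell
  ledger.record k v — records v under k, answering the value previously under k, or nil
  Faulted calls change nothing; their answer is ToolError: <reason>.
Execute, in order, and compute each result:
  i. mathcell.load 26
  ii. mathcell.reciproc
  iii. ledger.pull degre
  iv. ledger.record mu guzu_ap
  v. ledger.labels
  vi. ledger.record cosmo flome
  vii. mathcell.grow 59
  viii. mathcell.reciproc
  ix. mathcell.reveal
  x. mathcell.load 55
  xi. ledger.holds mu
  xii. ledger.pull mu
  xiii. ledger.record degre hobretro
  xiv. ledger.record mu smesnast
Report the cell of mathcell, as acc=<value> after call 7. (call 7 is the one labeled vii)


~$ mathcell.load x='26'
:: 26
~$ mathcell.reciproc
:: 1/26
~$ ledger.pull k='degre'
:: -175
~$ ledger.record k='mu' v='guzu_ap'
:: wore
~$ ledger.labels
:: [degre, mu, pebrasa]
~$ ledger.record k='cosmo' v='flome'
:: nil
~$ mathcell.grow x='59'
:: 1535/26
~$ mathcell.reciproc
:: 26/1535
~$ mathcell.reveal
:: 26/1535
~$ mathcell.load x='55'
:: 55
~$ ledger.holds k='mu'
:: yes
~$ ledger.pull k='mu'
:: guzu_ap
~$ ledger.record k='degre' v='hobretro'
:: -175
~$ ledger.record k='mu' v='smesnast'
:: guzu_ap

Answer: acc=1535/26


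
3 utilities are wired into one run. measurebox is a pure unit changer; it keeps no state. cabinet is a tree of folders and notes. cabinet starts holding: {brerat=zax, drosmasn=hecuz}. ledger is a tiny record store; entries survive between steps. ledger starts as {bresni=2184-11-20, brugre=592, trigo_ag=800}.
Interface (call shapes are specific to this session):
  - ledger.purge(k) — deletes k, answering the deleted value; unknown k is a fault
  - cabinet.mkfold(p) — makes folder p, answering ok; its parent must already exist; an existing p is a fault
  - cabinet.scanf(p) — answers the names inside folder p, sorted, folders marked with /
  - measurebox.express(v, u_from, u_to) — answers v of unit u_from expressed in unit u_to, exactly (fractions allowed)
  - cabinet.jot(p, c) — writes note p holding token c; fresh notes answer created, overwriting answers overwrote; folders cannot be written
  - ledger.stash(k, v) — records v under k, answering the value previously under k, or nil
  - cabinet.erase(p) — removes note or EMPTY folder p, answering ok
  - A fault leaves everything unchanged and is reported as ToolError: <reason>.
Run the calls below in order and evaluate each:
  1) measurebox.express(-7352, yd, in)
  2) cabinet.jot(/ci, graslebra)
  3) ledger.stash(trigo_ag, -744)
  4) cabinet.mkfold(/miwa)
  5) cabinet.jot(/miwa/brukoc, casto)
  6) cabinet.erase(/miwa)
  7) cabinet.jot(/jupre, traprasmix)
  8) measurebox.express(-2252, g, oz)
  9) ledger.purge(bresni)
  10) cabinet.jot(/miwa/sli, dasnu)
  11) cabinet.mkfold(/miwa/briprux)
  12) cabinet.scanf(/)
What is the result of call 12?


% express v: -7352 u_from: yd u_to: in
= -264672
% jot p: /ci c: graslebra
= created
% stash k: trigo_ag v: -744
= 800
% mkfold p: /miwa
= ok
% jot p: /miwa/brukoc c: casto
= created
% erase p: /miwa
= ToolError: not empty
% jot p: /jupre c: traprasmix
= created
% express v: -2252 u_from: g u_to: oz
= -3603200000/45359237
% purge k: bresni
= 2184-11-20
% jot p: /miwa/sli c: dasnu
= created
% mkfold p: /miwa/briprux
= ok
% scanf p: /
= [brerat, ci, drosmasn, jupre, miwa/]

Answer: [brerat, ci, drosmasn, jupre, miwa/]


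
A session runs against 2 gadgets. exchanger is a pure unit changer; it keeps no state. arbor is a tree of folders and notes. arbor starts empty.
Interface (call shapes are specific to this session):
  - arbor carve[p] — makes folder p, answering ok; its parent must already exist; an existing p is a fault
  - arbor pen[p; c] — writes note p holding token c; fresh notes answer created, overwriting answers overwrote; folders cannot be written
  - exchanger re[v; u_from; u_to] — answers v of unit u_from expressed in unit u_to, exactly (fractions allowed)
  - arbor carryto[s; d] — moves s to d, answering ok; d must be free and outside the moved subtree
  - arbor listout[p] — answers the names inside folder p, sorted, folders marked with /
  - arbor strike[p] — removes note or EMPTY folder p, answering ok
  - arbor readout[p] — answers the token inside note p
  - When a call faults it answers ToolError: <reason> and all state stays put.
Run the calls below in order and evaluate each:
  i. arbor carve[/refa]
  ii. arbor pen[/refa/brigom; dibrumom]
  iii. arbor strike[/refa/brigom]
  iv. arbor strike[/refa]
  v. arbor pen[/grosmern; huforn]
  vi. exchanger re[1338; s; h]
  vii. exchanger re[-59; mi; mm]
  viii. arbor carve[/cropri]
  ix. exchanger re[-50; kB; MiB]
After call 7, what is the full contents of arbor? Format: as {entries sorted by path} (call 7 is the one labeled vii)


Answer: {grosmern=huforn}

Derivation:
-> arbor carve(p=/refa)
<- ok
-> arbor pen(p=/refa/brigom, c=dibrumom)
<- created
-> arbor strike(p=/refa/brigom)
<- ok
-> arbor strike(p=/refa)
<- ok
-> arbor pen(p=/grosmern, c=huforn)
<- created
-> exchanger re(v=1338, u_from=s, u_to=h)
<- 223/600
-> exchanger re(v=-59, u_from=mi, u_to=mm)
<- -94951296
-> arbor carve(p=/cropri)
<- ok
-> exchanger re(v=-50, u_from=kB, u_to=MiB)
<- -3125/65536


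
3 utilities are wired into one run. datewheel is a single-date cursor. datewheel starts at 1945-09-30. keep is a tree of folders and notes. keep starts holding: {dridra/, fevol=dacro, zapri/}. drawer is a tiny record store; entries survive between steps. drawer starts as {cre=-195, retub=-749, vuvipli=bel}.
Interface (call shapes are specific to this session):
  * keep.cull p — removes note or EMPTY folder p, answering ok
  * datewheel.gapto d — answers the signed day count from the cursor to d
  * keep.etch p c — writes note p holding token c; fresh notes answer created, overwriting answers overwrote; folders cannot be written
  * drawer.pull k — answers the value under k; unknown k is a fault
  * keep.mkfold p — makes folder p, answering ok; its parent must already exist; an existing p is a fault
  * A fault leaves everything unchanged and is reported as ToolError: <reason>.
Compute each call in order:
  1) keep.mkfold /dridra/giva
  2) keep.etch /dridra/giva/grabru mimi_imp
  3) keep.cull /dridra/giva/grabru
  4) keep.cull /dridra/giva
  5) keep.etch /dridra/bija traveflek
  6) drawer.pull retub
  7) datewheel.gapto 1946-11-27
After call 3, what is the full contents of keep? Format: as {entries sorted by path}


Answer: {dridra/, dridra/giva/, fevol=dacro, zapri/}

Derivation:
~$ keep.mkfold p='/dridra/giva'
  ok
~$ keep.etch p='/dridra/giva/grabru' c='mimi_imp'
  created
~$ keep.cull p='/dridra/giva/grabru'
  ok
~$ keep.cull p='/dridra/giva'
  ok
~$ keep.etch p='/dridra/bija' c='traveflek'
  created
~$ drawer.pull k='retub'
  -749
~$ datewheel.gapto d='1946-11-27'
  423


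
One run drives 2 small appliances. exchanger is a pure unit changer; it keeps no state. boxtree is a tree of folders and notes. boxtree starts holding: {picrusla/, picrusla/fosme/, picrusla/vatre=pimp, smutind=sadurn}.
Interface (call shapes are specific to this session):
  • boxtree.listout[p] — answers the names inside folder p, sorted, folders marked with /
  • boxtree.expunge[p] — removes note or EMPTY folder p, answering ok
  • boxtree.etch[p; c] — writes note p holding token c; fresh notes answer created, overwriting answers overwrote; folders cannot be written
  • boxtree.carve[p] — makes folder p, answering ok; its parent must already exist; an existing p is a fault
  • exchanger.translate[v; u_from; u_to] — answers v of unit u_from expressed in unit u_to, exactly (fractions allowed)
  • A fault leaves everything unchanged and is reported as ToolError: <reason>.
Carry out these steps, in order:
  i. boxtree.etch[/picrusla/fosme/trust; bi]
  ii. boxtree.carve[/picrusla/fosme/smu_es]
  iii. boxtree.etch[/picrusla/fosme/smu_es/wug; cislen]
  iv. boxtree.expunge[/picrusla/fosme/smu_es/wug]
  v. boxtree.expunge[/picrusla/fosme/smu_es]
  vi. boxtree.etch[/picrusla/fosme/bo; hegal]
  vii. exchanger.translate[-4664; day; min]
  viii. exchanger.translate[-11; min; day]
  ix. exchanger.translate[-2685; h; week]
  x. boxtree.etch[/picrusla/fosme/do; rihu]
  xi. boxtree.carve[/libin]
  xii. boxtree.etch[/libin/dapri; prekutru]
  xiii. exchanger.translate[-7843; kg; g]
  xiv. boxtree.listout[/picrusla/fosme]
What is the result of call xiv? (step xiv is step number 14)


! boxtree.etch(p: /picrusla/fosme/trust, c: bi) -> created
! boxtree.carve(p: /picrusla/fosme/smu_es) -> ok
! boxtree.etch(p: /picrusla/fosme/smu_es/wug, c: cislen) -> created
! boxtree.expunge(p: /picrusla/fosme/smu_es/wug) -> ok
! boxtree.expunge(p: /picrusla/fosme/smu_es) -> ok
! boxtree.etch(p: /picrusla/fosme/bo, c: hegal) -> created
! exchanger.translate(v: -4664, u_from: day, u_to: min) -> -6716160
! exchanger.translate(v: -11, u_from: min, u_to: day) -> -11/1440
! exchanger.translate(v: -2685, u_from: h, u_to: week) -> -895/56
! boxtree.etch(p: /picrusla/fosme/do, c: rihu) -> created
! boxtree.carve(p: /libin) -> ok
! boxtree.etch(p: /libin/dapri, c: prekutru) -> created
! exchanger.translate(v: -7843, u_from: kg, u_to: g) -> -7843000
! boxtree.listout(p: /picrusla/fosme) -> [bo, do, trust]

Answer: [bo, do, trust]


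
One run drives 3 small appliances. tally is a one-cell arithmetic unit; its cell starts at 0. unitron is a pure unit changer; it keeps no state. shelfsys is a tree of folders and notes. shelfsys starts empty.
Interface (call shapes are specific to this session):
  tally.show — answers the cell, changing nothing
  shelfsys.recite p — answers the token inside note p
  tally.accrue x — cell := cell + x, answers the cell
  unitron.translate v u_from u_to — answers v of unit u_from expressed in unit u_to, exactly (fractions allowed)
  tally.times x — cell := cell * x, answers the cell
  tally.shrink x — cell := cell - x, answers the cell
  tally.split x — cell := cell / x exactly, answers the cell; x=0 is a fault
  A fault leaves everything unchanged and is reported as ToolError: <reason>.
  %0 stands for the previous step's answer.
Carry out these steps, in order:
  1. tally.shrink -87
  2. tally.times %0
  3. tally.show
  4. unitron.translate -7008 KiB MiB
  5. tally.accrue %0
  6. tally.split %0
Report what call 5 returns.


Answer: 241989/32

Derivation:
Invoking shrink(x=-87), — result: 87.
Invoking times(x=%0): 7569.
Invoking show(), — result: 7569.
Now I run translate(v=-7008, u_from=KiB, u_to=MiB), and get -219/32.
I try accrue(x=%0), → 241989/32.
I call split(x=%0), giving 1.


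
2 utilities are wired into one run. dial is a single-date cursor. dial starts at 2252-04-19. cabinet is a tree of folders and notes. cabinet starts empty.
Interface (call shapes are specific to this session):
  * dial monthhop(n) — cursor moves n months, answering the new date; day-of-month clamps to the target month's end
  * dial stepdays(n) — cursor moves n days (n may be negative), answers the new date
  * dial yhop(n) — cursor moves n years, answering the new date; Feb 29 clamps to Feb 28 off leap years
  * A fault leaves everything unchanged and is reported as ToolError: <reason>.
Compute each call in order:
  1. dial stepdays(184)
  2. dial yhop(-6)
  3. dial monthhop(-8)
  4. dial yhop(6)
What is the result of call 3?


Answer: 2246-02-20

Derivation:
I call dial stepdays on n: 184, and get 2252-10-20.
Then dial yhop on n: -6, yielding 2246-10-20.
Calling dial monthhop on n: -8, which returns 2246-02-20.
I call dial yhop on n: 6, yielding 2252-02-20.


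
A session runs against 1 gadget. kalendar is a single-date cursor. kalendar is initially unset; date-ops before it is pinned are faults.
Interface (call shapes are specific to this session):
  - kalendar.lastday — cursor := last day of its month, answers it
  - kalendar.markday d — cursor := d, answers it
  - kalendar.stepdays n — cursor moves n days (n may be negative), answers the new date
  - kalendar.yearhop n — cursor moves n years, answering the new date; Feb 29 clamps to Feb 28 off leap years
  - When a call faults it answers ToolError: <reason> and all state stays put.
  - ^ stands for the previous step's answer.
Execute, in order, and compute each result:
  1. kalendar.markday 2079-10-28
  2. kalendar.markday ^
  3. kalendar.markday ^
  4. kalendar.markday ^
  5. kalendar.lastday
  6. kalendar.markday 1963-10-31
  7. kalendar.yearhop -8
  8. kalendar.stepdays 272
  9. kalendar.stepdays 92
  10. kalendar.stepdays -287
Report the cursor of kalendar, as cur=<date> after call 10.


>> kalendar.markday(d→2079-10-28)
<< 2079-10-28
>> kalendar.markday(d→^)
<< 2079-10-28
>> kalendar.markday(d→^)
<< 2079-10-28
>> kalendar.markday(d→^)
<< 2079-10-28
>> kalendar.lastday()
<< 2079-10-31
>> kalendar.markday(d→1963-10-31)
<< 1963-10-31
>> kalendar.yearhop(n→-8)
<< 1955-10-31
>> kalendar.stepdays(n→272)
<< 1956-07-29
>> kalendar.stepdays(n→92)
<< 1956-10-29
>> kalendar.stepdays(n→-287)
<< 1956-01-16

Answer: cur=1956-01-16


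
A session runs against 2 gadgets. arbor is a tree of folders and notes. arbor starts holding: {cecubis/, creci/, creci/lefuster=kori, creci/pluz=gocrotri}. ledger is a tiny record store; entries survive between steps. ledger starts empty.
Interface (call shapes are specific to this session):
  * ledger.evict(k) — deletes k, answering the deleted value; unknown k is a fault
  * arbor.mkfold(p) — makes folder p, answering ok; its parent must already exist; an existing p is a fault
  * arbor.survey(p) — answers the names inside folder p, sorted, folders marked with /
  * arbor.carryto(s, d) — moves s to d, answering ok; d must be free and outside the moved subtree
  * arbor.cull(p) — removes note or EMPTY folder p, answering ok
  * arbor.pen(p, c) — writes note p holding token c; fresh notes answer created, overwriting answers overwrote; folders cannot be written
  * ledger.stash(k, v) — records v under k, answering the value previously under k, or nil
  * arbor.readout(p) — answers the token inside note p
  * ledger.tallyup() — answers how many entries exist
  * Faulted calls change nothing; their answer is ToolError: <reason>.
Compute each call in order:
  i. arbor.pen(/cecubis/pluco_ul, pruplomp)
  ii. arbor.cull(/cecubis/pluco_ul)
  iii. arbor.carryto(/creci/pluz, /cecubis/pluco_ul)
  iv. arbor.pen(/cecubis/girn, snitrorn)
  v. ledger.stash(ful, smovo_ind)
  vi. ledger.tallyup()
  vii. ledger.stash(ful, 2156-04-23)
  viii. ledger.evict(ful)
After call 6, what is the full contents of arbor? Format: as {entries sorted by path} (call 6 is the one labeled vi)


Do: arbor.pen[p→/cecubis/pluco_ul; c→pruplomp]
See: created
Do: arbor.cull[p→/cecubis/pluco_ul]
See: ok
Do: arbor.carryto[s→/creci/pluz; d→/cecubis/pluco_ul]
See: ok
Do: arbor.pen[p→/cecubis/girn; c→snitrorn]
See: created
Do: ledger.stash[k→ful; v→smovo_ind]
See: nil
Do: ledger.tallyup[]
See: 1
Do: ledger.stash[k→ful; v→2156-04-23]
See: smovo_ind
Do: ledger.evict[k→ful]
See: 2156-04-23

Answer: {cecubis/, cecubis/girn=snitrorn, cecubis/pluco_ul=gocrotri, creci/, creci/lefuster=kori}


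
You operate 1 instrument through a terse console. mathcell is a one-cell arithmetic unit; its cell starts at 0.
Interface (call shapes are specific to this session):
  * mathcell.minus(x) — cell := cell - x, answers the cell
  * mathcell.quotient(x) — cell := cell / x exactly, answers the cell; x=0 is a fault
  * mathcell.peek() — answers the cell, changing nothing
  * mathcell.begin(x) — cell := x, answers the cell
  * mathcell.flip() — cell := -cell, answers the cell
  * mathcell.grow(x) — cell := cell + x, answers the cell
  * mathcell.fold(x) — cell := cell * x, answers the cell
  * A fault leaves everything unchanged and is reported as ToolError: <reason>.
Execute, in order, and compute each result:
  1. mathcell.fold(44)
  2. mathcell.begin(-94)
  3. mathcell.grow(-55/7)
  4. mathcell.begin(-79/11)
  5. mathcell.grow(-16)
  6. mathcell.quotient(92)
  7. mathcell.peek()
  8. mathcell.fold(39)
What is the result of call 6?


Answer: -255/1012

Derivation:
$ mathcell.fold x='44'
  0
$ mathcell.begin x='-94'
  -94
$ mathcell.grow x='-55/7'
  -713/7
$ mathcell.begin x='-79/11'
  -79/11
$ mathcell.grow x='-16'
  -255/11
$ mathcell.quotient x='92'
  -255/1012
$ mathcell.peek
  -255/1012
$ mathcell.fold x='39'
  -9945/1012


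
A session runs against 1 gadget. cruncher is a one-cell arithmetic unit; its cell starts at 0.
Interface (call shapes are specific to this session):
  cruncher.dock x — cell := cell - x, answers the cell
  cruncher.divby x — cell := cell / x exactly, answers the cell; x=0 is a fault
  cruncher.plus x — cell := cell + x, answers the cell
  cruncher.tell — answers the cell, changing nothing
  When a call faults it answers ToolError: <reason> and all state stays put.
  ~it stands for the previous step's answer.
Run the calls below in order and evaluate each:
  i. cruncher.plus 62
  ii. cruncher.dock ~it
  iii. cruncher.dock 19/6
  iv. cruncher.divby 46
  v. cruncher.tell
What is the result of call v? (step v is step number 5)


Answer: -19/276

Derivation:
CALL cruncher.plus[62]
RET  62
CALL cruncher.dock[~it]
RET  0
CALL cruncher.dock[19/6]
RET  -19/6
CALL cruncher.divby[46]
RET  -19/276
CALL cruncher.tell[]
RET  -19/276


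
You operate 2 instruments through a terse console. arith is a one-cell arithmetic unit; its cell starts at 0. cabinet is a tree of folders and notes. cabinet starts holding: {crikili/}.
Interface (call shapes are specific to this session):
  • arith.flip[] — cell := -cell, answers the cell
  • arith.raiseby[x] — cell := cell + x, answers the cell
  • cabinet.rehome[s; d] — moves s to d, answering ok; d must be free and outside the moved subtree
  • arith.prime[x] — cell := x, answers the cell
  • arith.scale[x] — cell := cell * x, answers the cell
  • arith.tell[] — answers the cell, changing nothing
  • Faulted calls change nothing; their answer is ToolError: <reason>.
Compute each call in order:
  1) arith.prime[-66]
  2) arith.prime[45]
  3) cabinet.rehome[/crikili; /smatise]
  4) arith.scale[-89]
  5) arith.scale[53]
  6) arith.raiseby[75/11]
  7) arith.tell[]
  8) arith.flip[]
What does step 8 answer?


> prime -66
  -66
> prime 45
  45
> rehome /crikili /smatise
  ok
> scale -89
  -4005
> scale 53
  -212265
> raiseby 75/11
  -2334840/11
> tell
  -2334840/11
> flip
  2334840/11

Answer: 2334840/11


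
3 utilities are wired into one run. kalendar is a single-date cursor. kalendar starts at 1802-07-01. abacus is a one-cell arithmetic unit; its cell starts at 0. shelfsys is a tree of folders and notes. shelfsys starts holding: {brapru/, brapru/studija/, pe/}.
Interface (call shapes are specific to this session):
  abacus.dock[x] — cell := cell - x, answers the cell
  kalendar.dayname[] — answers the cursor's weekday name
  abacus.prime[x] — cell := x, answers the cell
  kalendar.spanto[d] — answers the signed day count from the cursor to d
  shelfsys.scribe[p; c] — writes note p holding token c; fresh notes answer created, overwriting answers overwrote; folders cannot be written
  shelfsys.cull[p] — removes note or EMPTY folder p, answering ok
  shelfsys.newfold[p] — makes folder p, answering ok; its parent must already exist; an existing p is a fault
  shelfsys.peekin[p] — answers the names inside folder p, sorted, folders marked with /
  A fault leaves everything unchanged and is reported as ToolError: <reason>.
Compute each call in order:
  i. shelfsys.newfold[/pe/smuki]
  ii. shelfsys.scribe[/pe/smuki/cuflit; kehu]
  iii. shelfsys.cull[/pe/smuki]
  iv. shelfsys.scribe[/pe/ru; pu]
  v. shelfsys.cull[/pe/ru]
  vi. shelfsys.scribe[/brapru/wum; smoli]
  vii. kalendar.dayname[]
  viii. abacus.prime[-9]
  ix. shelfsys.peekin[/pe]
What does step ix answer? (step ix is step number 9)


I use shelfsys.newfold with /pe/smuki, giving ok.
Then shelfsys.scribe with /pe/smuki/cuflit, kehu, — result: created.
Now I run shelfsys.cull with /pe/smuki, and see ToolError: not empty.
Calling shelfsys.scribe with /pe/ru, pu, and get created.
Then shelfsys.cull with /pe/ru, yielding ok.
Then shelfsys.scribe with /brapru/wum, smoli: created.
Now I run kalendar.dayname(), yielding Thursday.
Now I run abacus.prime with -9: -9.
Now I run shelfsys.peekin with /pe, and see [smuki/].

Answer: [smuki/]


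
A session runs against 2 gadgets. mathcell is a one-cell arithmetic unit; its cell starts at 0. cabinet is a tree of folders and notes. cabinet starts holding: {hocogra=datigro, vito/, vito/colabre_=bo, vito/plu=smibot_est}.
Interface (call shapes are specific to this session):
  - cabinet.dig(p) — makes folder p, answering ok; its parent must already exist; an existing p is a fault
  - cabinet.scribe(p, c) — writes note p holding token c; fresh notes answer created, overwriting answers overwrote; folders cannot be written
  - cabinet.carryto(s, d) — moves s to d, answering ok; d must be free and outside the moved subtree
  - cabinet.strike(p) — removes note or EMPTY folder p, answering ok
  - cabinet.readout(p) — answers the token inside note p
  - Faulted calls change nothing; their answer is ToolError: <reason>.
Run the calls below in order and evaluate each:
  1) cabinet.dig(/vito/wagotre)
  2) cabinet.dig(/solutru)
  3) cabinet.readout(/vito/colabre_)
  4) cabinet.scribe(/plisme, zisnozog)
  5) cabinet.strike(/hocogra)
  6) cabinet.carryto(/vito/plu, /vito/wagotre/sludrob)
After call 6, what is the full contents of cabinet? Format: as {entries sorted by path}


[in] dig p='/vito/wagotre'
[out] ok
[in] dig p='/solutru'
[out] ok
[in] readout p='/vito/colabre_'
[out] bo
[in] scribe p='/plisme' c='zisnozog'
[out] created
[in] strike p='/hocogra'
[out] ok
[in] carryto s='/vito/plu' d='/vito/wagotre/sludrob'
[out] ok

Answer: {plisme=zisnozog, solutru/, vito/, vito/colabre_=bo, vito/wagotre/, vito/wagotre/sludrob=smibot_est}


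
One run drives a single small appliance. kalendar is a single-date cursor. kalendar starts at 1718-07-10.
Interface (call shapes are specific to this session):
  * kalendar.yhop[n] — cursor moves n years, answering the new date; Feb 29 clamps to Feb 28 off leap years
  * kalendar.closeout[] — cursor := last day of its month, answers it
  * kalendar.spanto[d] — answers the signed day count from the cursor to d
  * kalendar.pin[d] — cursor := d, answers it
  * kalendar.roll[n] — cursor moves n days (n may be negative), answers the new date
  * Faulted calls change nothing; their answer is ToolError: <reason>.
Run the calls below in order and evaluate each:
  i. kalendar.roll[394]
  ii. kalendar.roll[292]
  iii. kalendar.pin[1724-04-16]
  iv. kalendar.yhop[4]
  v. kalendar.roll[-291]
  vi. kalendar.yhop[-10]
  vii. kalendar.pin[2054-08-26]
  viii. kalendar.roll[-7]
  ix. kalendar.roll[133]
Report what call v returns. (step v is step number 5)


Answer: 1727-06-30

Derivation:
~$ kalendar.roll n→394
[out] 1719-08-08
~$ kalendar.roll n→292
[out] 1720-05-26
~$ kalendar.pin d→1724-04-16
[out] 1724-04-16
~$ kalendar.yhop n→4
[out] 1728-04-16
~$ kalendar.roll n→-291
[out] 1727-06-30
~$ kalendar.yhop n→-10
[out] 1717-06-30
~$ kalendar.pin d→2054-08-26
[out] 2054-08-26
~$ kalendar.roll n→-7
[out] 2054-08-19
~$ kalendar.roll n→133
[out] 2054-12-30


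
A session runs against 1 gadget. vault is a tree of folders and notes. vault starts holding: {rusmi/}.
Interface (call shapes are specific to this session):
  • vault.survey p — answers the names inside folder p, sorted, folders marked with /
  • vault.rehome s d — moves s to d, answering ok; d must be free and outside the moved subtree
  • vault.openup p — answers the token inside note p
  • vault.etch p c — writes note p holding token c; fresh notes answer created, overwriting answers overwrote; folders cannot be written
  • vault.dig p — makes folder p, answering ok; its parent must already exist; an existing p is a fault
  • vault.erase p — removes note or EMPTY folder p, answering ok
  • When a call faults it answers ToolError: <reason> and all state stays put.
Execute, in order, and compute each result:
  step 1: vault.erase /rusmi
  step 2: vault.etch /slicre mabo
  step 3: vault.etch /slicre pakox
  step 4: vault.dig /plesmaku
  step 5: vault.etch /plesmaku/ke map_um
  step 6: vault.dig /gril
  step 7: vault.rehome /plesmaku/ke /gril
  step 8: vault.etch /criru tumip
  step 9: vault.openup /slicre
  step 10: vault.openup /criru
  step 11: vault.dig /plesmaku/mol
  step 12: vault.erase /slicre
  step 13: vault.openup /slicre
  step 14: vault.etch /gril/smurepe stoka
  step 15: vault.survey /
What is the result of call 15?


Do: vault.erase[/rusmi]
See: ok
Do: vault.etch[/slicre; mabo]
See: created
Do: vault.etch[/slicre; pakox]
See: overwrote
Do: vault.dig[/plesmaku]
See: ok
Do: vault.etch[/plesmaku/ke; map_um]
See: created
Do: vault.dig[/gril]
See: ok
Do: vault.rehome[/plesmaku/ke; /gril]
See: ToolError: exists
Do: vault.etch[/criru; tumip]
See: created
Do: vault.openup[/slicre]
See: pakox
Do: vault.openup[/criru]
See: tumip
Do: vault.dig[/plesmaku/mol]
See: ok
Do: vault.erase[/slicre]
See: ok
Do: vault.openup[/slicre]
See: ToolError: not found
Do: vault.etch[/gril/smurepe; stoka]
See: created
Do: vault.survey[/]
See: [criru, gril/, plesmaku/]

Answer: [criru, gril/, plesmaku/]
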